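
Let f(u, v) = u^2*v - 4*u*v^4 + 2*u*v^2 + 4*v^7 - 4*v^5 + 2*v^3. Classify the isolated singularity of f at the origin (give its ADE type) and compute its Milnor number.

Type D_4, Milnor number mu = 4.

The Hessian of f at 0 is [[0, 0], [0, 0]] with rank 0, so corank 2. A Groebner basis of the Jacobian ideal J(f) in C{u,v} is {v^3, u^2 + 2*v^2, u*v + v^2}; counting standard monomials gives mu = 4. Corank 2; j^3 = v*(u^2 + 2*u*v + 2*v^2) splits into three distinct lines over C (the quadratic factor has nonzero discriminant), so D_4.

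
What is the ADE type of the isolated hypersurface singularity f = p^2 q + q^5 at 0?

The Hessian of f at 0 has rank 0. Corank 2; j^3 = p^2*q has shape L^2 M (L != M), so D-series; mu = 6 gives D_6.

D6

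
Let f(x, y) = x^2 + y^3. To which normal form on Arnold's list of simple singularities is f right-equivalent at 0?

The Hessian of f at 0 has rank 1. Corank 1: A-series; mu = 2 gives A_2.

A2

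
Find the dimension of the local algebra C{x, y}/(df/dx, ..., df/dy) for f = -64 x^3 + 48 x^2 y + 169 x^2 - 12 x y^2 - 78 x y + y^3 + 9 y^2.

The Hessian of f at 0 is [[338, -78], [-78, 18]] with rank 1, so corank 1. A Groebner basis of the Jacobian ideal J(f) in C{x,y} is {y^2, x - 3*y/13}; counting standard monomials gives mu = 2. Corank 1: A-series; mu = 2 gives A_2.

2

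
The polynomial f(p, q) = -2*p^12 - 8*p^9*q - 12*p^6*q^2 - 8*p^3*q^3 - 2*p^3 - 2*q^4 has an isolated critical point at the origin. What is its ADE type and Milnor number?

The Hessian of f at 0 is [[0, 0], [0, 0]] with rank 0, so corank 2. A Groebner basis of the Jacobian ideal J(f) in C{p,q} is {q^3, p^2}; counting standard monomials gives mu = 6. Corank 2; j^3 = -2*p^3 is a perfect cube, so E-series; the 4-jet and mu = 6 give E_6.

Type E6, Milnor number mu = 6.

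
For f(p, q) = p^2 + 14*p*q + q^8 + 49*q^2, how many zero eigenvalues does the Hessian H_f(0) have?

1

Hessian at 0 has rank 1.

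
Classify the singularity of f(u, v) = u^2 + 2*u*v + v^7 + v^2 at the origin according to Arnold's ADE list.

A6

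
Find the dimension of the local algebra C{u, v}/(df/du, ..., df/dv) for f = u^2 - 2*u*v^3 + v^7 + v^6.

The Hessian of f at 0 has rank 1. Corank 1: A-series; mu = 6 gives A_6.

6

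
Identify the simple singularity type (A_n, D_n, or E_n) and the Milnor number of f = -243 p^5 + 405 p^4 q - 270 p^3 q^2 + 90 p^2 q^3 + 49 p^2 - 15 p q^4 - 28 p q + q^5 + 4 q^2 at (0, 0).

The Hessian of f at 0 is [[98, -28], [-28, 8]] with rank 1, so corank 1. A Groebner basis of the Jacobian ideal J(f) in C{p,q} is {q^4, p - 2*q/7}; counting standard monomials gives mu = 4. Corank 1: A-series; mu = 4 gives A_4.

Type A4, Milnor number mu = 4.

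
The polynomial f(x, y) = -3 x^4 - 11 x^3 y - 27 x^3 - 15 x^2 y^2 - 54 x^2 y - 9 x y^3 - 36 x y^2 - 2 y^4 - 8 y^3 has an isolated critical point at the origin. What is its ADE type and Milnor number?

Type E7, Milnor number mu = 7.

The Hessian of f at 0 has rank 0. Corank 2; j^3 = -(3*x + 2*y)^3 is a perfect cube, so E-series; the 4-jet and mu = 7 give E_7.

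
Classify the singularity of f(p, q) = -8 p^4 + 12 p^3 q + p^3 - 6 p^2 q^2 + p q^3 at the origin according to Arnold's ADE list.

E7

The Hessian of f at 0 is [[0, 0], [0, 0]] with rank 0, so corank 2. A Groebner basis of the Jacobian ideal J(f) in C{p,q} is {3*p^2/4 + q^4 + q^3/4, p^3, p^2*q - p^2/4 - q^3/12, -p^2 + p*q^2 - q^3/3}; counting standard monomials gives mu = 7. Corank 2; j^3 = p^3 is a perfect cube, so E-series; the 4-jet and mu = 7 give E_7.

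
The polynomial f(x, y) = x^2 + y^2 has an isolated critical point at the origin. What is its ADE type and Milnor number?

Type A1, Milnor number mu = 1.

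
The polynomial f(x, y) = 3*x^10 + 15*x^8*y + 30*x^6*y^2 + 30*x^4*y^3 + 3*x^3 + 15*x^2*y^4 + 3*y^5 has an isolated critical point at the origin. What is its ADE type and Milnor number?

Type E8, Milnor number mu = 8.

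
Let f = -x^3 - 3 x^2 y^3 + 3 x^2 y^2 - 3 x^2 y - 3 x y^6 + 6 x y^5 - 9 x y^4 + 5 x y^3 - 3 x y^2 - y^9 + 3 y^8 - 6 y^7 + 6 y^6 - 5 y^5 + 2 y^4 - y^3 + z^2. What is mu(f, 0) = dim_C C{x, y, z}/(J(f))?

7

The Hessian of f at 0 is [[0, 0, 0], [0, 0, 0], [0, 0, 2]] with rank 1, so corank 2. A Groebner basis of the Jacobian ideal J(f) in C{x,y,z} is {-x^2 - 2*x*y + y^4 - y^3/3 - y^2, x^3 - 4*x^2 - 8*x*y - y^3/3 - 4*y^2, x^2*y + 7*x^2/3 + 14*x*y/3 - 2*y^3/9 + 7*y^2/3, -x^2 + x*y^2 - 2*x*y + 2*y^3/3 - y^2, z}; counting standard monomials gives mu = 7. Corank 2; j^3 = -(x + y)^3 is a perfect cube, so E-series; the 4-jet and mu = 7 give E_7.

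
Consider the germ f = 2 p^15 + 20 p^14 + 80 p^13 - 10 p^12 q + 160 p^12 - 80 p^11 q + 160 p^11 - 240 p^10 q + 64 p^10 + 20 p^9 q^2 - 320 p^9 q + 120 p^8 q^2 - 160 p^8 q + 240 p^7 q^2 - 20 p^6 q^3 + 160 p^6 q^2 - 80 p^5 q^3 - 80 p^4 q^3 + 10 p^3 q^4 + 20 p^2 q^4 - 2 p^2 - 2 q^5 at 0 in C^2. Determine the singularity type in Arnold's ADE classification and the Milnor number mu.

Type A_{4}, Milnor number mu = 4.

The Hessian of f at 0 is [[-4, 0], [0, 0]] with rank 1, so corank 1. A Groebner basis of the Jacobian ideal J(f) in C{p,q} is {q^4, p}; counting standard monomials gives mu = 4. Corank 1: A-series; mu = 4 gives A_4.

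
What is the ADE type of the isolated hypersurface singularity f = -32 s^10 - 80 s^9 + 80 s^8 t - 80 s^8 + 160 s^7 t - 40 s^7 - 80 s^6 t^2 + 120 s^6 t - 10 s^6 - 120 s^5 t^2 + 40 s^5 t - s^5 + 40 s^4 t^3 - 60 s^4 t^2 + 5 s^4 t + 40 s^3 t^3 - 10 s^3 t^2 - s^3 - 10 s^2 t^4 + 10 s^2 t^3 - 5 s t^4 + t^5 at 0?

The Hessian of f at 0 has rank 0. Corank 2; j^3 = -s^3 is a perfect cube, so E-series; the 5-jet and mu = 8 give E_8.

E_8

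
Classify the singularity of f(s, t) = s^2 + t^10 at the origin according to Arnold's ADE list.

A_9

The Hessian of f at 0 is [[2, 0], [0, 0]] with rank 1, so corank 1. A Groebner basis of the Jacobian ideal J(f) in C{s,t} is {t^9, s}; counting standard monomials gives mu = 9. Corank 1: A-series; mu = 9 gives A_9.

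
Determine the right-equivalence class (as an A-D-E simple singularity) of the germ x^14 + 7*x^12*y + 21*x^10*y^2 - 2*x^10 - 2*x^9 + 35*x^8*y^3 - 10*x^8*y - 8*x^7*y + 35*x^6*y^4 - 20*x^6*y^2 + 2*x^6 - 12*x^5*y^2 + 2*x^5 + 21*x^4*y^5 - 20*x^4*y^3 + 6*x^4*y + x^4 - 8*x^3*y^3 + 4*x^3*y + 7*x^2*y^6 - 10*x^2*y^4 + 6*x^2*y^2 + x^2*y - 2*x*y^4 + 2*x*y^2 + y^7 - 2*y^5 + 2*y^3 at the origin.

The Hessian of f at 0 has rank 0. Corank 2; j^3 = y*(x^2 + 2*x*y + 2*y^2) splits into three distinct lines over C (the quadratic factor has nonzero discriminant), so D_4.

D4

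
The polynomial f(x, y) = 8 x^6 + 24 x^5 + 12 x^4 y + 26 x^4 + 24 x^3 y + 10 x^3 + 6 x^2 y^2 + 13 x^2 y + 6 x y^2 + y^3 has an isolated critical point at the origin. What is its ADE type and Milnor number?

Type D4, Milnor number mu = 4.

The Hessian of f at 0 is [[0, 0], [0, 0]] with rank 0, so corank 2. A Groebner basis of the Jacobian ideal J(f) in C{x,y} is {y^3, x^2 - 3*y^2/11, x*y + 6*y^2/11}; counting standard monomials gives mu = 4. Corank 2; j^3 = (2*x + y)*(5*x^2 + 4*x*y + y^2) splits into three distinct lines over C (the quadratic factor has nonzero discriminant), so D_4.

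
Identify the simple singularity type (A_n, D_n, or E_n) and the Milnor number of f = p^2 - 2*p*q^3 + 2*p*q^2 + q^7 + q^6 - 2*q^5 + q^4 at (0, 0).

Type A_6, Milnor number mu = 6.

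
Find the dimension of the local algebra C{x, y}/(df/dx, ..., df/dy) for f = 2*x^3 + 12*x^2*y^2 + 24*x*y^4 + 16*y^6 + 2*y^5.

8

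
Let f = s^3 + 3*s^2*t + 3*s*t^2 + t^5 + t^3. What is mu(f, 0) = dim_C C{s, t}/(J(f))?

8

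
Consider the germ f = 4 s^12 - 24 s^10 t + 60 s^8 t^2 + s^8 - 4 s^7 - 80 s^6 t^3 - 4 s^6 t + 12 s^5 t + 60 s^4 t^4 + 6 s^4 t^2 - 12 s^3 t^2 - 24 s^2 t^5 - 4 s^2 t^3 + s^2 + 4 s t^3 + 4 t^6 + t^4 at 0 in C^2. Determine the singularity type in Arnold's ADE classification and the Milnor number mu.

Type A_3, Milnor number mu = 3.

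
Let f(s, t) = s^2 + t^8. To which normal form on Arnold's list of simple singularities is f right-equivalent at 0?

The Hessian of f at 0 is [[2, 0], [0, 0]] with rank 1, so corank 1. A Groebner basis of the Jacobian ideal J(f) in C{s,t} is {t^7, s}; counting standard monomials gives mu = 7. Corank 1: A-series; mu = 7 gives A_7.

A7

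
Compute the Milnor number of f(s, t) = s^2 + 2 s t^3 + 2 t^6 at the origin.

The Hessian of f at 0 has rank 1. Corank 1: A-series; mu = 5 gives A_5.

5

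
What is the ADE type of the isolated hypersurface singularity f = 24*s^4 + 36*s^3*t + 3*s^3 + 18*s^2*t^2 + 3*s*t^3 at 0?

E_7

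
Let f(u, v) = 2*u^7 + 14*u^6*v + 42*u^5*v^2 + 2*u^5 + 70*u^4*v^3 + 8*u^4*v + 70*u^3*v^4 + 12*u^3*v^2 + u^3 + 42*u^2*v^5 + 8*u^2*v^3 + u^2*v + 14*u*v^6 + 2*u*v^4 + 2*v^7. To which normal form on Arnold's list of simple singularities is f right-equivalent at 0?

D_{8}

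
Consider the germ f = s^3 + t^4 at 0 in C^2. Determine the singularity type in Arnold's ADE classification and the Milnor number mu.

Type E6, Milnor number mu = 6.

The Hessian of f at 0 has rank 0. Corank 2; j^3 = s^3 is a perfect cube, so E-series; the 4-jet and mu = 6 give E_6.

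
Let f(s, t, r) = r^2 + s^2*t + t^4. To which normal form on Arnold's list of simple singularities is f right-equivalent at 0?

The Hessian of f at 0 is [[0, 0, 0], [0, 0, 0], [0, 0, 2]] with rank 1, so corank 2. A Groebner basis of the Jacobian ideal J(f) in C{s,t,r} is {s^3, s^2/4 + t^3, s*t, r}; counting standard monomials gives mu = 5. Corank 2; j^3 = s^2*t has shape L^2 M (L != M), so D-series; mu = 5 gives D_5.

D5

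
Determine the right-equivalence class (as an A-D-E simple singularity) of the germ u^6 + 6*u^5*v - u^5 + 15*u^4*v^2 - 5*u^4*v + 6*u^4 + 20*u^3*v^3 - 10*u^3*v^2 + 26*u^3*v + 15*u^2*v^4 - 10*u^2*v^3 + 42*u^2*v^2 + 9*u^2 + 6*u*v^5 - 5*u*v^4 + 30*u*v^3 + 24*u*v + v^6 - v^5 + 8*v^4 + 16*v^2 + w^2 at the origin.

The Hessian of f at 0 is [[18, 24, 0], [24, 32, 0], [0, 0, 2]] with rank 2, so corank 1. A Groebner basis of the Jacobian ideal J(f) in C{u,v,w} is {-81*u + v^3 - 108*v, u^2 - 16*v^2/9, u*v + 4*v^2/3, w}; counting standard monomials gives mu = 4. Corank 1: A-series; mu = 4 gives A_4.

A_{4}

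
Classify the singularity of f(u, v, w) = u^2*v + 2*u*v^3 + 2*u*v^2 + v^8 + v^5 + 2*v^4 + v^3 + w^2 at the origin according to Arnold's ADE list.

The Hessian of f at 0 has rank 1. Corank 2; j^3 = v*(u + v)^2 has shape L^2 M (L != M), so D-series; mu = 9 gives D_9.

D_9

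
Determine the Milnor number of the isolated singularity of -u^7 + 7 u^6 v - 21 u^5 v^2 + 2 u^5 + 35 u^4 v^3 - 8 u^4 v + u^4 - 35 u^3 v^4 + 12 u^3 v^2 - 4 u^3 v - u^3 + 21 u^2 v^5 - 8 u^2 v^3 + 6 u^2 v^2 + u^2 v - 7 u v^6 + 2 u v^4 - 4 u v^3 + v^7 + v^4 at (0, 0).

5

The Hessian of f at 0 has rank 0. Corank 2; j^3 = -u^2*(u - v) has shape L^2 M (L != M), so D-series; mu = 5 gives D_5.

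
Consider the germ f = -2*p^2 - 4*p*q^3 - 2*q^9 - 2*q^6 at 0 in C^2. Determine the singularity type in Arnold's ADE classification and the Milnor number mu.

The Hessian of f at 0 has rank 1. Corank 1: A-series; mu = 8 gives A_8.

Type A_{8}, Milnor number mu = 8.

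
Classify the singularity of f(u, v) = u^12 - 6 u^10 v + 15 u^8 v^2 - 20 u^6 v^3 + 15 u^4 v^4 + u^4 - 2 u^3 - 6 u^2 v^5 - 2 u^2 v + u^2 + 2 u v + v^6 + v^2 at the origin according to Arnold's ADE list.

The Hessian of f at 0 has rank 1. Corank 1: A-series; mu = 5 gives A_5.

A_5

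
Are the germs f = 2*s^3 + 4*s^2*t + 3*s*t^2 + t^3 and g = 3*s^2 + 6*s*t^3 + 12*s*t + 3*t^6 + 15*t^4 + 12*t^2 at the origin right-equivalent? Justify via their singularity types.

No.

The Hessian of f at 0 has rank 0. Corank 2; j^3 = (s + t)*(2*s^2 + 2*s*t + t^2) splits into three distinct lines over C (the quadratic factor has nonzero discriminant), so D_4. The Hessian of g at 0 has rank 1. Corank 1: A-series; mu = 3 gives A_3. f is D_4 but g is A_3, hence not right-equivalent.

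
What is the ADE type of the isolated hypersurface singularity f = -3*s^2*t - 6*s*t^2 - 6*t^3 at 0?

D_{4}

The Hessian of f at 0 has rank 0. Corank 2; j^3 = -3*t*(s^2 + 2*s*t + 2*t^2) splits into three distinct lines over C (the quadratic factor has nonzero discriminant), so D_4.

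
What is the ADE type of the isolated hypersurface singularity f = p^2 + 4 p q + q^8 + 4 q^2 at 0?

The Hessian of f at 0 has rank 1. Corank 1: A-series; mu = 7 gives A_7.

A_{7}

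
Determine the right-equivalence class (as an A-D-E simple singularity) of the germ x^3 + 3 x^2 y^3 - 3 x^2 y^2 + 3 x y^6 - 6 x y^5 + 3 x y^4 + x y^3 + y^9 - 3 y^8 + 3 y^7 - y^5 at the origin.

The Hessian of f at 0 has rank 0. Corank 2; j^3 = x^3 is a perfect cube, so E-series; the 4-jet and mu = 7 give E_7.

E7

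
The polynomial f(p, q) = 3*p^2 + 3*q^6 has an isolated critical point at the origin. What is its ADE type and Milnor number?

The Hessian of f at 0 has rank 1. Corank 1: A-series; mu = 5 gives A_5.

Type A5, Milnor number mu = 5.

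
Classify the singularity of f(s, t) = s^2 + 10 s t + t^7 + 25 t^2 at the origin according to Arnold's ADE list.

A6

The Hessian of f at 0 has rank 1. Corank 1: A-series; mu = 6 gives A_6.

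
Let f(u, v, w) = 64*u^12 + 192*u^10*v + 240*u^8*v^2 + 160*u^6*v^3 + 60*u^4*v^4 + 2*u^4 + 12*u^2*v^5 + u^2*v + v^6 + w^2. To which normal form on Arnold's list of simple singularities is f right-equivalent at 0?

The Hessian of f at 0 has rank 1. Corank 2; j^3 = u^2*v has shape L^2 M (L != M), so D-series; mu = 7 gives D_7.

D7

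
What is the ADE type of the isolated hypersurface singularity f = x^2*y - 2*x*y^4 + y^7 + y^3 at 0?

D_{4}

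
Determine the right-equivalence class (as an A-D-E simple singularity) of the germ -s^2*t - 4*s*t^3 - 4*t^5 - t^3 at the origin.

The Hessian of f at 0 has rank 0. Corank 2; j^3 = -t*(s^2 + t^2) splits into three distinct lines over C (the quadratic factor has nonzero discriminant), so D_4.

D4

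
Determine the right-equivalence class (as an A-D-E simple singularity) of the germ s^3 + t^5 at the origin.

E_{8}

The Hessian of f at 0 has rank 0. Corank 2; j^3 = s^3 is a perfect cube, so E-series; the 5-jet and mu = 8 give E_8.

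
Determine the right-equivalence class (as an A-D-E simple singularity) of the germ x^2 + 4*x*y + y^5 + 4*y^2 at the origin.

The Hessian of f at 0 is [[2, 4], [4, 8]] with rank 1, so corank 1. A Groebner basis of the Jacobian ideal J(f) in C{x,y} is {y^4, x + 2*y}; counting standard monomials gives mu = 4. Corank 1: A-series; mu = 4 gives A_4.

A_4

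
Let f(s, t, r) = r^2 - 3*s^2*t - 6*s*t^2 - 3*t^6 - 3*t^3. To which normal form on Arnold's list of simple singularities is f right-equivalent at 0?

D7

The Hessian of f at 0 has rank 1. Corank 2; j^3 = -3*t*(s + t)^2 has shape L^2 M (L != M), so D-series; mu = 7 gives D_7.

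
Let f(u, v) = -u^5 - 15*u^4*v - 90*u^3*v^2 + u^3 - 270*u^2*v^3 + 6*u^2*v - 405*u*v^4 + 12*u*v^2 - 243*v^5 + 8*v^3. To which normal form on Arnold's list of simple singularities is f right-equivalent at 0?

E8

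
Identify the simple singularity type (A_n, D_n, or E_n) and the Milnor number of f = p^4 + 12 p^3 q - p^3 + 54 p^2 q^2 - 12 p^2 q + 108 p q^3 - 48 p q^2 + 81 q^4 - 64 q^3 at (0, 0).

The Hessian of f at 0 is [[0, 0], [0, 0]] with rank 0, so corank 2. A Groebner basis of the Jacobian ideal J(f) in C{p,q} is {q^4, p*q^2 + 11*q^3/3, p^2 + 8*p*q + 16*q^2}; counting standard monomials gives mu = 6. Corank 2; j^3 = -(p + 4*q)^3 is a perfect cube, so E-series; the 4-jet and mu = 6 give E_6.

Type E_{6}, Milnor number mu = 6.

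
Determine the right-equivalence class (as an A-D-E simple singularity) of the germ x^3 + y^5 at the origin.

The Hessian of f at 0 has rank 0. Corank 2; j^3 = x^3 is a perfect cube, so E-series; the 5-jet and mu = 8 give E_8.

E8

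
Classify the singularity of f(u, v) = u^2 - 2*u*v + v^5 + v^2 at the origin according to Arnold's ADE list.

A_4

The Hessian of f at 0 is [[2, -2], [-2, 2]] with rank 1, so corank 1. A Groebner basis of the Jacobian ideal J(f) in C{u,v} is {v^4, u - v}; counting standard monomials gives mu = 4. Corank 1: A-series; mu = 4 gives A_4.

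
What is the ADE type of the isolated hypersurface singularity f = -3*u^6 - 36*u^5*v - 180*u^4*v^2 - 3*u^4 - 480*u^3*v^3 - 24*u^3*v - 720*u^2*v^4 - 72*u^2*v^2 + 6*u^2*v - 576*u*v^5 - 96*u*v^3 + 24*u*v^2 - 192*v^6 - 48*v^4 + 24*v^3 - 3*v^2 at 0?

A_5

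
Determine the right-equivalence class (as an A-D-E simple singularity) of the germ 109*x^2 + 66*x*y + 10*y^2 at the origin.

The Hessian of f at 0 has rank 2. Corank 0: nondegenerate Morse point, so A_1.

A_{1}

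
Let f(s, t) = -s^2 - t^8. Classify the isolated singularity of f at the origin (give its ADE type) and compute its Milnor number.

Type A7, Milnor number mu = 7.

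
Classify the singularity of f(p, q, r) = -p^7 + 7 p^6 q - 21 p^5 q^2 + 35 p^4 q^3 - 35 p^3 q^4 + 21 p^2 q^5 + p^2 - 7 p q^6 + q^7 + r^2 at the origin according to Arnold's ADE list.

The Hessian of f at 0 is [[2, 0, 0], [0, 0, 0], [0, 0, 2]] with rank 2, so corank 1. A Groebner basis of the Jacobian ideal J(f) in C{p,q,r} is {q^6, p, r}; counting standard monomials gives mu = 6. Corank 1: A-series; mu = 6 gives A_6.

A_{6}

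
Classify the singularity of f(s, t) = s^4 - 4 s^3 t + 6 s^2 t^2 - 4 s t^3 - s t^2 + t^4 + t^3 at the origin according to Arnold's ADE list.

D_5

The Hessian of f at 0 is [[0, 0], [0, 0]] with rank 0, so corank 2. A Groebner basis of the Jacobian ideal J(f) in C{s,t} is {s^3 - t^2/4, t^3, s*t - t^2}; counting standard monomials gives mu = 5. Corank 2; j^3 = -t^2*(s - t) has shape L^2 M (L != M), so D-series; mu = 5 gives D_5.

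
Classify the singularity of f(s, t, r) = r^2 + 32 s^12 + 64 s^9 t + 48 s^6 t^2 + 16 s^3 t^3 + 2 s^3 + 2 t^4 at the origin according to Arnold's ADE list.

The Hessian of f at 0 has rank 1. Corank 2; j^3 = 2*s^3 is a perfect cube, so E-series; the 4-jet and mu = 6 give E_6.

E_{6}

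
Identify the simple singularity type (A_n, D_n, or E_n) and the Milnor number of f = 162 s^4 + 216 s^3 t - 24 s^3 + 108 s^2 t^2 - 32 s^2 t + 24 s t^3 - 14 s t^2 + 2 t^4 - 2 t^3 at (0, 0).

The Hessian of f at 0 is [[0, 0], [0, 0]] with rank 0, so corank 2. A Groebner basis of the Jacobian ideal J(f) in C{s,t} is {s*t^2 - 2*s*t/3 - t^2/3, 4*s*t/3 + t^3 + 2*t^2/3, s^2 + 5*s*t/6 + t^2/6}; counting standard monomials gives mu = 5. Corank 2; j^3 = -2*(2*s + t)^2*(3*s + t) has shape L^2 M (L != M), so D-series; mu = 5 gives D_5.

Type D5, Milnor number mu = 5.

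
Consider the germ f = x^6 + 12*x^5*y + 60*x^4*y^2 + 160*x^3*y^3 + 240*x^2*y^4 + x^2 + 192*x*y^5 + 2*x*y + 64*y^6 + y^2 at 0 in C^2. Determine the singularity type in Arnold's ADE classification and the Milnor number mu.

Type A5, Milnor number mu = 5.

The Hessian of f at 0 is [[2, 2], [2, 2]] with rank 1, so corank 1. A Groebner basis of the Jacobian ideal J(f) in C{x,y} is {y^5, x + y}; counting standard monomials gives mu = 5. Corank 1: A-series; mu = 5 gives A_5.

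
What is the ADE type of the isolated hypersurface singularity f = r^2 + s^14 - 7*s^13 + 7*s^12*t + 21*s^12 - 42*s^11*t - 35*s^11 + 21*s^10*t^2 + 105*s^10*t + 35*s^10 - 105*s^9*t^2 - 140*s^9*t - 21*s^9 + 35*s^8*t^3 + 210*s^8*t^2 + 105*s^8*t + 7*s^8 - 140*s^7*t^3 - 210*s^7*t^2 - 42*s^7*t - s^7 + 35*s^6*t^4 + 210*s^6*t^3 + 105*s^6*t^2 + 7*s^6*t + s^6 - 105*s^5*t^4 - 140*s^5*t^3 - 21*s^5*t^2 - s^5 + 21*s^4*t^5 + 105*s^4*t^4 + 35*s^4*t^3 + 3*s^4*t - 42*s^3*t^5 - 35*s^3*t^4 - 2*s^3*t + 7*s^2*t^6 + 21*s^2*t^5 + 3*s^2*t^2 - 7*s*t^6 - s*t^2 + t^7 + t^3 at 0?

D_8

The Hessian of f at 0 is [[0, 0, 0], [0, 0, 0], [0, 0, 2]] with rank 1, so corank 2. A Groebner basis of the Jacobian ideal J(f) in C{s,t,r} is {s*t^3, t^4, s^3 + s*t - 7*t^3, s^2*t - 7*t^3 + t^2, r}; counting standard monomials gives mu = 8. Corank 2; j^3 = -t^2*(s - t) has shape L^2 M (L != M), so D-series; mu = 8 gives D_8.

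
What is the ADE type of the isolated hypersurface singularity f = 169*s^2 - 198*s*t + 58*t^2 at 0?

The Hessian of f at 0 has rank 2. Corank 0: nondegenerate Morse point, so A_1.

A1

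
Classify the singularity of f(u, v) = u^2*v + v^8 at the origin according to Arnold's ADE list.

The Hessian of f at 0 has rank 0. Corank 2; j^3 = u^2*v has shape L^2 M (L != M), so D-series; mu = 9 gives D_9.

D_9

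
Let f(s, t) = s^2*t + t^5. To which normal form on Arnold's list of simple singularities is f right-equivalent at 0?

D_{6}

The Hessian of f at 0 is [[0, 0], [0, 0]] with rank 0, so corank 2. A Groebner basis of the Jacobian ideal J(f) in C{s,t} is {s^2/5 + t^4, s^3, s*t}; counting standard monomials gives mu = 6. Corank 2; j^3 = s^2*t has shape L^2 M (L != M), so D-series; mu = 6 gives D_6.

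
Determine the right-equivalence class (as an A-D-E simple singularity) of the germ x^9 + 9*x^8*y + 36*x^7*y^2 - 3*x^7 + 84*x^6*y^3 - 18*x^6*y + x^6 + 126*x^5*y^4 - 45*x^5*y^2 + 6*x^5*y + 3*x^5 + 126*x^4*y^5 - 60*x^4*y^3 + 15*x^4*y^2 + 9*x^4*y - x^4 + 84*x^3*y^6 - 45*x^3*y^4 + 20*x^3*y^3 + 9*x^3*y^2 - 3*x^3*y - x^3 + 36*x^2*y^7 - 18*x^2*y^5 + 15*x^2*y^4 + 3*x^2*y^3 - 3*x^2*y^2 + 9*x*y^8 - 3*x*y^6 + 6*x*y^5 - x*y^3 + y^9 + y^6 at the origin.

E_{7}

The Hessian of f at 0 has rank 0. Corank 2; j^3 = -x^3 is a perfect cube, so E-series; the 4-jet and mu = 7 give E_7.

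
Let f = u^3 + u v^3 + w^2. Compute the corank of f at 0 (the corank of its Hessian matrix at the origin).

2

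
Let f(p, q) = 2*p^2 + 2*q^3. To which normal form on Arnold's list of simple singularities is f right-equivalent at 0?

A2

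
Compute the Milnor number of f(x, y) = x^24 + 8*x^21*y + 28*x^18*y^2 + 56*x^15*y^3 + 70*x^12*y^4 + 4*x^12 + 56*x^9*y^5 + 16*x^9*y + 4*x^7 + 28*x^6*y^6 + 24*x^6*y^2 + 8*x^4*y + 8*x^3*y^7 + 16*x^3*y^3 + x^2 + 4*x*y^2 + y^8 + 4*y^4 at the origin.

The Hessian of f at 0 is [[2, 0], [0, 0]] with rank 1, so corank 1. A Groebner basis of the Jacobian ideal J(f) in C{x,y} is {x^4, x^3*y, x/2 + y^2}; counting standard monomials gives mu = 7. Corank 1: A-series; mu = 7 gives A_7.

7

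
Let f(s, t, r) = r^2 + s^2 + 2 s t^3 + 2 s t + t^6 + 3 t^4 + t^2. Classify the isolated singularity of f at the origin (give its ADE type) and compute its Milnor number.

The Hessian of f at 0 has rank 2. Corank 1: A-series; mu = 3 gives A_3.

Type A3, Milnor number mu = 3.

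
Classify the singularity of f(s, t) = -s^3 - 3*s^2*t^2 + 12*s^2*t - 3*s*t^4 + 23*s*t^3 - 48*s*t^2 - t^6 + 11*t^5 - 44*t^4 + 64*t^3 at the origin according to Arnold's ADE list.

The Hessian of f at 0 has rank 0. Corank 2; j^3 = -(s - 4*t)^3 is a perfect cube, so E-series; the 4-jet and mu = 7 give E_7.

E_7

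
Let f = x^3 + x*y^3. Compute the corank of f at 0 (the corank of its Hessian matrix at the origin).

2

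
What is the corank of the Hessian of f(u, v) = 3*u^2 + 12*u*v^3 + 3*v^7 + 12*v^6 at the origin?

The Hessian at 0 is [[6, 0], [0, 0]] of rank 1; hence corank 1.

1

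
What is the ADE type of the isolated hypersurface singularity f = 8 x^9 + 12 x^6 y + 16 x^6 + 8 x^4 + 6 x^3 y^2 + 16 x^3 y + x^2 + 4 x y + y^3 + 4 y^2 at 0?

A_{2}

The Hessian of f at 0 is [[2, 4], [4, 8]] with rank 1, so corank 1. A Groebner basis of the Jacobian ideal J(f) in C{x,y} is {y^2, x + 2*y}; counting standard monomials gives mu = 2. Corank 1: A-series; mu = 2 gives A_2.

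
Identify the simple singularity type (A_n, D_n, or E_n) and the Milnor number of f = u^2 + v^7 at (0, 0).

Type A_{6}, Milnor number mu = 6.

The Hessian of f at 0 has rank 1. Corank 1: A-series; mu = 6 gives A_6.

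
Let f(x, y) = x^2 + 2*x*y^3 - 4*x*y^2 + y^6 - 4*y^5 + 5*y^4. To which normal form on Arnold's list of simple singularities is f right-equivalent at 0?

A_3

The Hessian of f at 0 has rank 1. Corank 1: A-series; mu = 3 gives A_3.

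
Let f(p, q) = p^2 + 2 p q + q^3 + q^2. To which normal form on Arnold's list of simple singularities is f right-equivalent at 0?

A_{2}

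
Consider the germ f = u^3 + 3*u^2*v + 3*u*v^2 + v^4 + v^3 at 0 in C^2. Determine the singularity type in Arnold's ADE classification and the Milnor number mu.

The Hessian of f at 0 is [[0, 0], [0, 0]] with rank 0, so corank 2. A Groebner basis of the Jacobian ideal J(f) in C{u,v} is {v^3, u^2 + 2*u*v + v^2}; counting standard monomials gives mu = 6. Corank 2; j^3 = (u + v)^3 is a perfect cube, so E-series; the 4-jet and mu = 6 give E_6.

Type E_6, Milnor number mu = 6.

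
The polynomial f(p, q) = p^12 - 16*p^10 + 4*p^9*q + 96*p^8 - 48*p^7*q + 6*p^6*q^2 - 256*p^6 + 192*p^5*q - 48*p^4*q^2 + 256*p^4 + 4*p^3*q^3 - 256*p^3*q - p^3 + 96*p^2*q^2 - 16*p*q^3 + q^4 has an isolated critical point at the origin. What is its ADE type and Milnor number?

The Hessian of f at 0 has rank 0. Corank 2; j^3 = -p^3 is a perfect cube, so E-series; the 4-jet and mu = 6 give E_6.

Type E_6, Milnor number mu = 6.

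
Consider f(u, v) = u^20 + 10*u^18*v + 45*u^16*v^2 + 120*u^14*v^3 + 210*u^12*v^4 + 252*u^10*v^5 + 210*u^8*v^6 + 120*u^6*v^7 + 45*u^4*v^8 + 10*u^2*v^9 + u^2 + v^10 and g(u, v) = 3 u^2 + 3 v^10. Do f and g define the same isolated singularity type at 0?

The Hessian of f at 0 has rank 1. Corank 1: A-series; mu = 9 gives A_9. The Hessian of g at 0 has rank 1. Corank 1: A-series; mu = 9 gives A_9. Both have type A_9, hence right-equivalent.

Yes.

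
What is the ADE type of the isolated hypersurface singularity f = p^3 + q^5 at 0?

E8

The Hessian of f at 0 is [[0, 0], [0, 0]] with rank 0, so corank 2. A Groebner basis of the Jacobian ideal J(f) in C{p,q} is {q^4, p^2}; counting standard monomials gives mu = 8. Corank 2; j^3 = p^3 is a perfect cube, so E-series; the 5-jet and mu = 8 give E_8.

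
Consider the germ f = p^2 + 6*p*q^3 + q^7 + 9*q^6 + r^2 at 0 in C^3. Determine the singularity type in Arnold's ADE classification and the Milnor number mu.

Type A_6, Milnor number mu = 6.

The Hessian of f at 0 has rank 2. Corank 1: A-series; mu = 6 gives A_6.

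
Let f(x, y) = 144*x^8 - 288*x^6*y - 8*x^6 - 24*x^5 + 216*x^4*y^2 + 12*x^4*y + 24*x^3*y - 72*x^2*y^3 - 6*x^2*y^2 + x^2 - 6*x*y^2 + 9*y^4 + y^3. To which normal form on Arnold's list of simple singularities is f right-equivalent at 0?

A2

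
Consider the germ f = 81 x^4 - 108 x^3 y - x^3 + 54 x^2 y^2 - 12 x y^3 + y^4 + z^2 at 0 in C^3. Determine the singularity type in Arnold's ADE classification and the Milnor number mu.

Type E6, Milnor number mu = 6.

The Hessian of f at 0 is [[0, 0, 0], [0, 0, 0], [0, 0, 2]] with rank 1, so corank 2. A Groebner basis of the Jacobian ideal J(f) in C{x,y,z} is {y^4, x*y^2 - y^3/9, x^2, z}; counting standard monomials gives mu = 6. Corank 2; j^3 = -x^3 is a perfect cube, so E-series; the 4-jet and mu = 6 give E_6.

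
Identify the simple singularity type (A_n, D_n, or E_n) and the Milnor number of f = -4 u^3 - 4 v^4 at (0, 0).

Type E_6, Milnor number mu = 6.

The Hessian of f at 0 is [[0, 0], [0, 0]] with rank 0, so corank 2. A Groebner basis of the Jacobian ideal J(f) in C{u,v} is {v^3, u^2}; counting standard monomials gives mu = 6. Corank 2; j^3 = -4*u^3 is a perfect cube, so E-series; the 4-jet and mu = 6 give E_6.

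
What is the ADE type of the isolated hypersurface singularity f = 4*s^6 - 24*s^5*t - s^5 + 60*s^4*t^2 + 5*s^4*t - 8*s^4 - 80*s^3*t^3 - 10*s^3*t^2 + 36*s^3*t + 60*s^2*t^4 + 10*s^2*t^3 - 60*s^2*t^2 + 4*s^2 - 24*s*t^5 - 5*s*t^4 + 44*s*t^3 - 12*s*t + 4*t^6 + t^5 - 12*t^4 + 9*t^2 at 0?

The Hessian of f at 0 is [[8, -12], [-12, 18]] with rank 1, so corank 1. A Groebner basis of the Jacobian ideal J(f) in C{s,t} is {-8*s + t^3 + 12*t, s^2 - 9*t^2/4, s*t - 3*t^2/2}; counting standard monomials gives mu = 4. Corank 1: A-series; mu = 4 gives A_4.

A_4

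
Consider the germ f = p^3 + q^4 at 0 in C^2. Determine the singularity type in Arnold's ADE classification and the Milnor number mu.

Type E6, Milnor number mu = 6.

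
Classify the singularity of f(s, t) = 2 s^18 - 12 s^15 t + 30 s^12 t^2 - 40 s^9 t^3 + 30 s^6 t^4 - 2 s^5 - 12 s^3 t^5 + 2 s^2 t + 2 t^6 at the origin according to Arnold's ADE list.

D_{7}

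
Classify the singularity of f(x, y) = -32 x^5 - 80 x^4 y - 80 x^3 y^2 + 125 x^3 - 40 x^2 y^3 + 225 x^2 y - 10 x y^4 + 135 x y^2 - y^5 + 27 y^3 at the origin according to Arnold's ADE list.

E_8

The Hessian of f at 0 is [[0, 0], [0, 0]] with rank 0, so corank 2. A Groebner basis of the Jacobian ideal J(f) in C{x,y} is {y^5, x*y^3 + 23*y^4/40, x^2 + 6*x*y/5 + 9*y^2/25}; counting standard monomials gives mu = 8. Corank 2; j^3 = (5*x + 3*y)^3 is a perfect cube, so E-series; the 5-jet and mu = 8 give E_8.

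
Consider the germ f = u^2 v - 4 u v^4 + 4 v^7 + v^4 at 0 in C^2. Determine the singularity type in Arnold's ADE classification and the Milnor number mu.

Type D5, Milnor number mu = 5.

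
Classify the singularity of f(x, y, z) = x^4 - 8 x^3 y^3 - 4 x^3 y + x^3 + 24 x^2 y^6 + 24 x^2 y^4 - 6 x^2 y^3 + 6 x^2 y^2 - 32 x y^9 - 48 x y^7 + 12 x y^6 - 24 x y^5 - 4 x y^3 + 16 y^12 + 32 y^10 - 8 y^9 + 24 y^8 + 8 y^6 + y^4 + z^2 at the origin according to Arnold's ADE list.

E6

The Hessian of f at 0 has rank 1. Corank 2; j^3 = x^3 is a perfect cube, so E-series; the 4-jet and mu = 6 give E_6.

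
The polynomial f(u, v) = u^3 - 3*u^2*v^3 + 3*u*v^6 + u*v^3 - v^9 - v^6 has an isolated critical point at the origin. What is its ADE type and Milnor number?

The Hessian of f at 0 is [[0, 0], [0, 0]] with rank 0, so corank 2. A Groebner basis of the Jacobian ideal J(f) in C{u,v} is {u^3, u*v^2, 3*u^2 + v^3}; counting standard monomials gives mu = 7. Corank 2; j^3 = u^3 is a perfect cube, so E-series; the 4-jet and mu = 7 give E_7.

Type E7, Milnor number mu = 7.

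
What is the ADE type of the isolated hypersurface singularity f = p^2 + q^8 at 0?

The Hessian of f at 0 has rank 1. Corank 1: A-series; mu = 7 gives A_7.

A7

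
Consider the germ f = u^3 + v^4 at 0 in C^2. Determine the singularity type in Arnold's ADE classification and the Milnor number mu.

Type E_{6}, Milnor number mu = 6.

The Hessian of f at 0 is [[0, 0], [0, 0]] with rank 0, so corank 2. A Groebner basis of the Jacobian ideal J(f) in C{u,v} is {v^3, u^2}; counting standard monomials gives mu = 6. Corank 2; j^3 = u^3 is a perfect cube, so E-series; the 4-jet and mu = 6 give E_6.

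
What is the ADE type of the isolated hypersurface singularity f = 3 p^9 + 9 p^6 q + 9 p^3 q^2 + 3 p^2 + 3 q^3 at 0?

A_2

The Hessian of f at 0 has rank 1. Corank 1: A-series; mu = 2 gives A_2.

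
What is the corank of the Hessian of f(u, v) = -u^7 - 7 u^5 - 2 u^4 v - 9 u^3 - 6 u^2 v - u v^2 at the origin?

Hessian at 0 has rank 0.

2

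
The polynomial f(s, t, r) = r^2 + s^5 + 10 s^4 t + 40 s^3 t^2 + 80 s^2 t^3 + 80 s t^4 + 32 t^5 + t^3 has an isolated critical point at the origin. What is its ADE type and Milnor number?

Type E8, Milnor number mu = 8.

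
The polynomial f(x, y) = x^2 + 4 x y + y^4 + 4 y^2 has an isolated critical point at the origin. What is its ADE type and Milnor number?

Type A3, Milnor number mu = 3.

The Hessian of f at 0 has rank 1. Corank 1: A-series; mu = 3 gives A_3.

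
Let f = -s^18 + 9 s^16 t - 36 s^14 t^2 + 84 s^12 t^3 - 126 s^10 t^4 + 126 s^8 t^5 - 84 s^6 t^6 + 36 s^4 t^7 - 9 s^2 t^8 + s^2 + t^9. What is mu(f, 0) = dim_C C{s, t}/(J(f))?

The Hessian of f at 0 is [[2, 0], [0, 0]] with rank 1, so corank 1. A Groebner basis of the Jacobian ideal J(f) in C{s,t} is {t^8, s}; counting standard monomials gives mu = 8. Corank 1: A-series; mu = 8 gives A_8.

8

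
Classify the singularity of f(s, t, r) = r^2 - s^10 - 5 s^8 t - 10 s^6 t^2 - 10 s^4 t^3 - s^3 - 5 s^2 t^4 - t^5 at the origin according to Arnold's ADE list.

The Hessian of f at 0 is [[0, 0, 0], [0, 0, 0], [0, 0, 2]] with rank 1, so corank 2. A Groebner basis of the Jacobian ideal J(f) in C{s,t,r} is {t^4, s^2, r}; counting standard monomials gives mu = 8. Corank 2; j^3 = -s^3 is a perfect cube, so E-series; the 5-jet and mu = 8 give E_8.

E_8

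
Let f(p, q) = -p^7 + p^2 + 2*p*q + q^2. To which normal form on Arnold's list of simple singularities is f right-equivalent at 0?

A_6

The Hessian of f at 0 has rank 1. Corank 1: A-series; mu = 6 gives A_6.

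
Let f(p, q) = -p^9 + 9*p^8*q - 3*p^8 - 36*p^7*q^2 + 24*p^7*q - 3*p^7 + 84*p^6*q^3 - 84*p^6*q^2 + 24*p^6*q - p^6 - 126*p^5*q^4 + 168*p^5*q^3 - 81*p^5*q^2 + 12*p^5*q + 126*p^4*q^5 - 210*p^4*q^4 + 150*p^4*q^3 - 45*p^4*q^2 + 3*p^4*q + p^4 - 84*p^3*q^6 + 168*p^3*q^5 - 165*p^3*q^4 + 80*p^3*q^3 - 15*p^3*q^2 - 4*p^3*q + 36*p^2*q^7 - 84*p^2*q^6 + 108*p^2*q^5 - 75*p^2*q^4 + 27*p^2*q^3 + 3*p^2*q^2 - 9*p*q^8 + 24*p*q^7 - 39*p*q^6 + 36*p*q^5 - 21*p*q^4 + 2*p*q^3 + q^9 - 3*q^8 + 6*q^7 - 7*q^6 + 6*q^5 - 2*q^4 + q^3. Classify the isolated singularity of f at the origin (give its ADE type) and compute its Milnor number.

The Hessian of f at 0 has rank 0. Corank 2; j^3 = q^3 is a perfect cube, so E-series; the 4-jet and mu = 6 give E_6.

Type E6, Milnor number mu = 6.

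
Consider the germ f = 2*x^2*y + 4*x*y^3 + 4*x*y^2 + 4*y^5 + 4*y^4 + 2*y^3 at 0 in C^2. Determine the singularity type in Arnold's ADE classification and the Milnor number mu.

Type D6, Milnor number mu = 6.

The Hessian of f at 0 has rank 0. Corank 2; j^3 = 2*y*(x + y)^2 has shape L^2 M (L != M), so D-series; mu = 6 gives D_6.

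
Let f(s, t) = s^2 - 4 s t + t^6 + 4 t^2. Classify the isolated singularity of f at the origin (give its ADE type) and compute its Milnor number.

Type A5, Milnor number mu = 5.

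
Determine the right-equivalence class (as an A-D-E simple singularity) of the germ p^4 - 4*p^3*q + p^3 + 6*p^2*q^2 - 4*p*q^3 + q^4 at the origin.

E_6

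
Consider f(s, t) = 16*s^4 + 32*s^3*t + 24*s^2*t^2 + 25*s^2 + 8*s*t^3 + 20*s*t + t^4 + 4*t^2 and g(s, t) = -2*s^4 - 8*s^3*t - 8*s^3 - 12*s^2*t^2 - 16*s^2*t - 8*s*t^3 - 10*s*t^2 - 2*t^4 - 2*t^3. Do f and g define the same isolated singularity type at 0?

No.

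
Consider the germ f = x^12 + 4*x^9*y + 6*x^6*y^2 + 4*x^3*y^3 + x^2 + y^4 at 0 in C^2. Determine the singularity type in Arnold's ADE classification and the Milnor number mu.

The Hessian of f at 0 has rank 1. Corank 1: A-series; mu = 3 gives A_3.

Type A_{3}, Milnor number mu = 3.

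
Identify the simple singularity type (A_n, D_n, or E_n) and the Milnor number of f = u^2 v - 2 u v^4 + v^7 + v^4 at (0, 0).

Type D_5, Milnor number mu = 5.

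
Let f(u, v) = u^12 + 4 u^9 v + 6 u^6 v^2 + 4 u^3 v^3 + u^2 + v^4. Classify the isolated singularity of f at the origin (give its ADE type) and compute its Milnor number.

Type A3, Milnor number mu = 3.

The Hessian of f at 0 is [[2, 0], [0, 0]] with rank 1, so corank 1. A Groebner basis of the Jacobian ideal J(f) in C{u,v} is {v^3, u}; counting standard monomials gives mu = 3. Corank 1: A-series; mu = 3 gives A_3.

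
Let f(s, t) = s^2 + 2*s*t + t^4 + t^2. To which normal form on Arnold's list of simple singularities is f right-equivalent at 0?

A_{3}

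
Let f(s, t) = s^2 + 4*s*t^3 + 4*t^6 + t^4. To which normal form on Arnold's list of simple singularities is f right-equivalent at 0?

A3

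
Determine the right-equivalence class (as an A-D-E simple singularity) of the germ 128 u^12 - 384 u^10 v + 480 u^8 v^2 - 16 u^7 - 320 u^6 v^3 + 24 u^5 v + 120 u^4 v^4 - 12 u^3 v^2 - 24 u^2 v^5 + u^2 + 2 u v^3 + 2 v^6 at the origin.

The Hessian of f at 0 has rank 1. Corank 1: A-series; mu = 5 gives A_5.

A_5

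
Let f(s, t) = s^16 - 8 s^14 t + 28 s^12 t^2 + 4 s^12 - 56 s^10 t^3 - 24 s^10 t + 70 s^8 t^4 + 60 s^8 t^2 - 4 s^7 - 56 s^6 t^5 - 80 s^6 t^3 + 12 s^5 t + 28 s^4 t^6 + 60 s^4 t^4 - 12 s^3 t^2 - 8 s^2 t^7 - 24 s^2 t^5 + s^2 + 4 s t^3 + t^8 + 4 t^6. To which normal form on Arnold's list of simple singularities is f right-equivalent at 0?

The Hessian of f at 0 is [[2, 0], [0, 0]] with rank 1, so corank 1. A Groebner basis of the Jacobian ideal J(f) in C{s,t} is {s^3, s^2*t, s/2 + t^3}; counting standard monomials gives mu = 7. Corank 1: A-series; mu = 7 gives A_7.

A_{7}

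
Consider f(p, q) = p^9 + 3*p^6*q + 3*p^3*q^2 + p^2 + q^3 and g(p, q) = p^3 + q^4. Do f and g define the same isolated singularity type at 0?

The Hessian of f at 0 is [[2, 0], [0, 0]] with rank 1, so corank 1. A Groebner basis of the Jacobian ideal J(f) in C{p,q} is {q^2, p}; counting standard monomials gives mu = 2. Corank 1: A-series; mu = 2 gives A_2. The Hessian of g at 0 is [[0, 0], [0, 0]] with rank 0, so corank 2. A Groebner basis of the Jacobian ideal J(g) in C{p,q} is {q^3, p^2}; counting standard monomials gives mu = 6. Corank 2; j^3 = p^3 is a perfect cube, so E-series; the 4-jet and mu = 6 give E_6. f is A_2 but g is E_6, hence not right-equivalent.

No.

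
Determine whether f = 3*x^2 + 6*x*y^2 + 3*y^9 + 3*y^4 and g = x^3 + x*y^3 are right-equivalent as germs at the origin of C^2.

No.

The Hessian of f at 0 has rank 1. Corank 1: A-series; mu = 8 gives A_8. The Hessian of g at 0 has rank 0. Corank 2; j^3 = x^3 is a perfect cube, so E-series; the 4-jet and mu = 7 give E_7. f is A_8 but g is E_7, hence not right-equivalent.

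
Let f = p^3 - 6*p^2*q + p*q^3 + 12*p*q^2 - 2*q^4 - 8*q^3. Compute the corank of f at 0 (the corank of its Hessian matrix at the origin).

2

Hessian at 0 has rank 0.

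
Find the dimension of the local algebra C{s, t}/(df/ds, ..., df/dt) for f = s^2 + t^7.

The Hessian of f at 0 has rank 1. Corank 1: A-series; mu = 6 gives A_6.

6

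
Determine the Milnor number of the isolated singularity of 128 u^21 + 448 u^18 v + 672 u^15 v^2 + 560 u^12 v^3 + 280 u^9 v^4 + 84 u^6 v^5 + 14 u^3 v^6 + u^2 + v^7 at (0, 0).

6

The Hessian of f at 0 has rank 1. Corank 1: A-series; mu = 6 gives A_6.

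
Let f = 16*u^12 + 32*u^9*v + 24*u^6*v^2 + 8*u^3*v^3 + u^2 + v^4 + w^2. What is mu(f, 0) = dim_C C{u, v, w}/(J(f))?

The Hessian of f at 0 is [[2, 0, 0], [0, 0, 0], [0, 0, 2]] with rank 2, so corank 1. A Groebner basis of the Jacobian ideal J(f) in C{u,v,w} is {v^3, u, w}; counting standard monomials gives mu = 3. Corank 1: A-series; mu = 3 gives A_3.

3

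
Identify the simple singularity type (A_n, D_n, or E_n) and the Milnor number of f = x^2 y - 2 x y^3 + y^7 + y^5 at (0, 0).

Type D_8, Milnor number mu = 8.

The Hessian of f at 0 is [[0, 0], [0, 0]] with rank 0, so corank 2. A Groebner basis of the Jacobian ideal J(f) in C{x,y} is {x^2*y^2 + x^2/7 - x*y^2/7, x^3 + x^2/7 - x*y^2/7, -x*y + y^3}; counting standard monomials gives mu = 8. Corank 2; j^3 = x^2*y has shape L^2 M (L != M), so D-series; mu = 8 gives D_8.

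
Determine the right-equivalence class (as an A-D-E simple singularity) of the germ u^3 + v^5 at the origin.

The Hessian of f at 0 is [[0, 0], [0, 0]] with rank 0, so corank 2. A Groebner basis of the Jacobian ideal J(f) in C{u,v} is {v^4, u^2}; counting standard monomials gives mu = 8. Corank 2; j^3 = u^3 is a perfect cube, so E-series; the 5-jet and mu = 8 give E_8.

E_{8}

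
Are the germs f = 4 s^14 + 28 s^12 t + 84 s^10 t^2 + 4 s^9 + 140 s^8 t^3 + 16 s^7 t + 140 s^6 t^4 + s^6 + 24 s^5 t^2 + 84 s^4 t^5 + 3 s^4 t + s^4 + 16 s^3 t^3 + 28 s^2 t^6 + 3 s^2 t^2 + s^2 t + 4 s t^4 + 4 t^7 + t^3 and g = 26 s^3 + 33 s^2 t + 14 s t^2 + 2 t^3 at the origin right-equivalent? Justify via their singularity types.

The Hessian of f at 0 has rank 0. Corank 2; j^3 = t*(s^2 + t^2) splits into three distinct lines over C (the quadratic factor has nonzero discriminant), so D_4. The Hessian of g at 0 has rank 0. Corank 2; j^3 = (2*s + t)*(13*s^2 + 10*s*t + 2*t^2) splits into three distinct lines over C (the quadratic factor has nonzero discriminant), so D_4. Both have type D_4, hence right-equivalent.

Yes.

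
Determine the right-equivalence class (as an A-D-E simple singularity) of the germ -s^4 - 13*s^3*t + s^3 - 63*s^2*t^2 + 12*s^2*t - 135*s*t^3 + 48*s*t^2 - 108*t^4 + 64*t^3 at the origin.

E7

The Hessian of f at 0 has rank 0. Corank 2; j^3 = (s + 4*t)^3 is a perfect cube, so E-series; the 4-jet and mu = 7 give E_7.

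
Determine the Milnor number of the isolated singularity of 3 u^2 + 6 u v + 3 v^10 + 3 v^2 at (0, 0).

The Hessian of f at 0 is [[6, 6], [6, 6]] with rank 1, so corank 1. A Groebner basis of the Jacobian ideal J(f) in C{u,v} is {v^9, u + v}; counting standard monomials gives mu = 9. Corank 1: A-series; mu = 9 gives A_9.

9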